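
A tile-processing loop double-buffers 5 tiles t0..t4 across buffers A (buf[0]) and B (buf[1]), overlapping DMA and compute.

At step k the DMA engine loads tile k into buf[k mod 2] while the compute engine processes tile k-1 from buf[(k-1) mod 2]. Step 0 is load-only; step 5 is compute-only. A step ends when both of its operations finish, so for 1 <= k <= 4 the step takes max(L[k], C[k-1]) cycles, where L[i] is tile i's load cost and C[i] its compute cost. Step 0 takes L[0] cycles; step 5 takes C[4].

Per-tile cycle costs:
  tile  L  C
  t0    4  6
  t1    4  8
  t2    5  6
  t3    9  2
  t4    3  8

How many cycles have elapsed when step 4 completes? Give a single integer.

k=0 load=t0/4c comp=- wait=4 total=4
k=1 load=t1/4c comp=t0/6c wait=6 total=10
k=2 load=t2/5c comp=t1/8c wait=8 total=18
k=3 load=t3/9c comp=t2/6c wait=9 total=27
k=4 load=t4/3c comp=t3/2c wait=3 total=30
k=5 load=- comp=t4/8c wait=8 total=38

end_cycle[4] = 30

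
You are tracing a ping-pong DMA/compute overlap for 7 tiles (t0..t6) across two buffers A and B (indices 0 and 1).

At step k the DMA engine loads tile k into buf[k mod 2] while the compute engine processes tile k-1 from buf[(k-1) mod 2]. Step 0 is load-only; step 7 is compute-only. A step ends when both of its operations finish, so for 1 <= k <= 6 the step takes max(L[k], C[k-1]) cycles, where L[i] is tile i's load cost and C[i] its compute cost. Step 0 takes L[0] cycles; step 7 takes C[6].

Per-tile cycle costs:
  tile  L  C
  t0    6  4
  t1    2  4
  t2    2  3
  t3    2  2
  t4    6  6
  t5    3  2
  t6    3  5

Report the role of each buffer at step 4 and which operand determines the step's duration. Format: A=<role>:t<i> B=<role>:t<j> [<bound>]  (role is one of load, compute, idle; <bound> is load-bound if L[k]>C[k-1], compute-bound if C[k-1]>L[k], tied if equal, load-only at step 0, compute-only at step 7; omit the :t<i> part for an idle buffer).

step 4: A=load:t4 B=compute:t3 [load-bound]

  0. 6=6c; end=6; A:t0 B:-
  1. max(2,4)=4c; end=10; A:t0 B:t1
  2. max(2,4)=4c; end=14; A:t2 B:t1
  3. max(2,3)=3c; end=17; A:t2 B:t3
  4. max(6,2)=6c; end=23; A:t4 B:t3
  5. max(3,6)=6c; end=29; A:t4 B:t5
  6. max(3,2)=3c; end=32; A:t6 B:t5
  7. 5=5c; end=37; A:t6 B:t5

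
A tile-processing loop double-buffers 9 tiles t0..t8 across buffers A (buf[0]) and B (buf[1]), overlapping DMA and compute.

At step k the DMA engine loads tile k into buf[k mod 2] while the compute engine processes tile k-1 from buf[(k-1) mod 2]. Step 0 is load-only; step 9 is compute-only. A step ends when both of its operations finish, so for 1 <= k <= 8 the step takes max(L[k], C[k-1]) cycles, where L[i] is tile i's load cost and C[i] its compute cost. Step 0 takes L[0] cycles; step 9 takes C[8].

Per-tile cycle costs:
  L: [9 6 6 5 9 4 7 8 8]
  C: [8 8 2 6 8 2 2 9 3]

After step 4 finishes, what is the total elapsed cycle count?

end_cycle[4] = 39

[0] DMA t0→A (9c) ∥ CU idle ⇒ 9c, clock 9
[1] DMA t1→B (6c) ∥ CU A:t0 (8c) ⇒ 8c, clock 17
[2] DMA t2→A (6c) ∥ CU B:t1 (8c) ⇒ 8c, clock 25
[3] DMA t3→B (5c) ∥ CU A:t2 (2c) ⇒ 5c, clock 30
[4] DMA t4→A (9c) ∥ CU B:t3 (6c) ⇒ 9c, clock 39
[5] DMA t5→B (4c) ∥ CU A:t4 (8c) ⇒ 8c, clock 47
[6] DMA t6→A (7c) ∥ CU B:t5 (2c) ⇒ 7c, clock 54
[7] DMA t7→B (8c) ∥ CU A:t6 (2c) ⇒ 8c, clock 62
[8] DMA t8→A (8c) ∥ CU B:t7 (9c) ⇒ 9c, clock 71
[9] DMA idle ∥ CU A:t8 (3c) ⇒ 3c, clock 74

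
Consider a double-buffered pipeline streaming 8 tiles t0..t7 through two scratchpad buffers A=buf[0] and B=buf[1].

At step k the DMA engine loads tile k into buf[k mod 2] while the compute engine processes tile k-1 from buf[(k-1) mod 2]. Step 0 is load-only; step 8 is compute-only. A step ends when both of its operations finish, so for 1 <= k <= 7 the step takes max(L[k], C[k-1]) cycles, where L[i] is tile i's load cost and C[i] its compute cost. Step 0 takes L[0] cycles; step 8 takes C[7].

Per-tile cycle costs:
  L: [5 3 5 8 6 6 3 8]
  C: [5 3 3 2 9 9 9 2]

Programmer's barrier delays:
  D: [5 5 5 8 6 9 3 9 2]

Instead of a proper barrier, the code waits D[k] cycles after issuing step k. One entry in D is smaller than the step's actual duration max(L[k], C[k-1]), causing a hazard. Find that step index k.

hazard at step 6

step 0: need L[0]=5 = 5; D[0]=5 ok
step 1: need max(L[1]=3,C[0]=5) = 5; D[1]=5 ok
step 2: need max(L[2]=5,C[1]=3) = 5; D[2]=5 ok
step 3: need max(L[3]=8,C[2]=3) = 8; D[3]=8 ok
step 4: need max(L[4]=6,C[3]=2) = 6; D[4]=6 ok
step 5: need max(L[5]=6,C[4]=9) = 9; D[5]=9 ok
step 6: need max(L[6]=3,C[5]=9) = 9; D[6]=3 SHORT
step 7: need max(L[7]=8,C[6]=9) = 9; D[7]=9 ok
step 8: need C[7]=2 = 2; D[8]=2 ok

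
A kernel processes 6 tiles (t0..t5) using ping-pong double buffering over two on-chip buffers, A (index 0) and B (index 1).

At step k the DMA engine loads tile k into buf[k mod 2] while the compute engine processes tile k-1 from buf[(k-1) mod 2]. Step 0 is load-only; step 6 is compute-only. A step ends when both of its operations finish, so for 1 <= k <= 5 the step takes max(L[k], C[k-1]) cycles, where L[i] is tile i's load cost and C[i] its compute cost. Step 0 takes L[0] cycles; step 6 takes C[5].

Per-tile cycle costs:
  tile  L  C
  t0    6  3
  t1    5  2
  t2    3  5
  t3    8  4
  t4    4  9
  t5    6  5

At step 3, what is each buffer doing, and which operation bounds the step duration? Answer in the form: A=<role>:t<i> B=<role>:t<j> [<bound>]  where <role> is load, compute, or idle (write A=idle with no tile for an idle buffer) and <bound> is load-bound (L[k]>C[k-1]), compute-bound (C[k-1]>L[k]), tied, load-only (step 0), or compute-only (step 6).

  0. 6=6c; end=6; A:t0 B:-
  1. max(5,3)=5c; end=11; A:t0 B:t1
  2. max(3,2)=3c; end=14; A:t2 B:t1
  3. max(8,5)=8c; end=22; A:t2 B:t3
  4. max(4,4)=4c; end=26; A:t4 B:t3
  5. max(6,9)=9c; end=35; A:t4 B:t5
  6. 5=5c; end=40; A:t4 B:t5

step 3: A=compute:t2 B=load:t3 [load-bound]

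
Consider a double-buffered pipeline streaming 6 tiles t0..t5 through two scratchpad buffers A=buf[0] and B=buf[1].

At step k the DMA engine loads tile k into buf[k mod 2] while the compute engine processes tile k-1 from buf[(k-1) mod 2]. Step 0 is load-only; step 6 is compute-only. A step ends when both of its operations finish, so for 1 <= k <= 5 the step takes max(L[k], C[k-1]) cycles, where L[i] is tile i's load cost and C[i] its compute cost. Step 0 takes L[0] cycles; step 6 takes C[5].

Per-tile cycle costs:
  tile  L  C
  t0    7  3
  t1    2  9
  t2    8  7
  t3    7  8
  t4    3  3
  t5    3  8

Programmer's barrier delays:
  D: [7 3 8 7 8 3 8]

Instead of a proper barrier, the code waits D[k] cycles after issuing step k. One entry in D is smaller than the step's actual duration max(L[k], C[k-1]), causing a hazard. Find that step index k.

k=0 barrier L[0]=7→7c, D[0]=7 ok
k=1 barrier max(L[1]=2,C[0]=3)→3c, D[1]=3 ok
k=2 barrier max(L[2]=8,C[1]=9)→9c, D[2]=8 SHORT
k=3 barrier max(L[3]=7,C[2]=7)→7c, D[3]=7 ok
k=4 barrier max(L[4]=3,C[3]=8)→8c, D[4]=8 ok
k=5 barrier max(L[5]=3,C[4]=3)→3c, D[5]=3 ok
k=6 barrier C[5]=8→8c, D[6]=8 ok

hazard at step 2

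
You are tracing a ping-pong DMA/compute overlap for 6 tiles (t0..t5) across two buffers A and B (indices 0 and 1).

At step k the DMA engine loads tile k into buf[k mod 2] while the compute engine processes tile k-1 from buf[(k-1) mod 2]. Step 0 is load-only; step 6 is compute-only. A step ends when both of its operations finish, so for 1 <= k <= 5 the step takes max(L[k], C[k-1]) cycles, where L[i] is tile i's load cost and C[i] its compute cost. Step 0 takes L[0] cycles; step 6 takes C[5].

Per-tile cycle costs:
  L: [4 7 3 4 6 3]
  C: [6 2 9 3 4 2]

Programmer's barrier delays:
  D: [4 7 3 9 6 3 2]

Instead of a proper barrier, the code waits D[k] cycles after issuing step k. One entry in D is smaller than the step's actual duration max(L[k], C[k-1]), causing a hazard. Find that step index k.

k=0 barrier L[0]=4→4c, D[0]=4 ok
k=1 barrier max(L[1]=7,C[0]=6)→7c, D[1]=7 ok
k=2 barrier max(L[2]=3,C[1]=2)→3c, D[2]=3 ok
k=3 barrier max(L[3]=4,C[2]=9)→9c, D[3]=9 ok
k=4 barrier max(L[4]=6,C[3]=3)→6c, D[4]=6 ok
k=5 barrier max(L[5]=3,C[4]=4)→4c, D[5]=3 SHORT
k=6 barrier C[5]=2→2c, D[6]=2 ok

hazard at step 5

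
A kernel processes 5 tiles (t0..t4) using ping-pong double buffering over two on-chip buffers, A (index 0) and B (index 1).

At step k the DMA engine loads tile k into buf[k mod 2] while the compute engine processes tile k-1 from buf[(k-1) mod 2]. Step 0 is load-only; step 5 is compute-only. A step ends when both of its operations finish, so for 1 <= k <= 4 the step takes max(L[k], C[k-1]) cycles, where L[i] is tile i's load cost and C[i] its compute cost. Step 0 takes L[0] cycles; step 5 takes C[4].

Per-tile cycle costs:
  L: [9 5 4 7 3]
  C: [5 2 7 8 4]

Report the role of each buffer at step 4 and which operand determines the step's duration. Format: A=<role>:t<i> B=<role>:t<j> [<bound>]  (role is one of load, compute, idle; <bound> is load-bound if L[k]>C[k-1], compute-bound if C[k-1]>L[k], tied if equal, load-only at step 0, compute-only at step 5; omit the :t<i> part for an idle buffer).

k=0 load=t0/9c comp=- wait=9 total=9
k=1 load=t1/5c comp=t0/5c wait=5 total=14
k=2 load=t2/4c comp=t1/2c wait=4 total=18
k=3 load=t3/7c comp=t2/7c wait=7 total=25
k=4 load=t4/3c comp=t3/8c wait=8 total=33
k=5 load=- comp=t4/4c wait=4 total=37

step 4: A=load:t4 B=compute:t3 [compute-bound]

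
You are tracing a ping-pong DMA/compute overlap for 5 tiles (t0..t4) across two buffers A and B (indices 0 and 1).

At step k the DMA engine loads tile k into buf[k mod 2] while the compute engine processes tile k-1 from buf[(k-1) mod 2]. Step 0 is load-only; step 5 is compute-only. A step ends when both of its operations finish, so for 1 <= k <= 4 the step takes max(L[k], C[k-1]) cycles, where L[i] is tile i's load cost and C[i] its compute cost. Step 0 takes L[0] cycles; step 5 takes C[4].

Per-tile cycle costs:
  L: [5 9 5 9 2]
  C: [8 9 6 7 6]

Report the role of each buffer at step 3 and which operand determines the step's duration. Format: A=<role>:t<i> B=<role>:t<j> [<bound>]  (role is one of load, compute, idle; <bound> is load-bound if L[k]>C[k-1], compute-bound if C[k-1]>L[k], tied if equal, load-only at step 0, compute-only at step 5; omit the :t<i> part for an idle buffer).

step 3: A=compute:t2 B=load:t3 [load-bound]

k=0 load=t0/5c comp=- wait=5 total=5
k=1 load=t1/9c comp=t0/8c wait=9 total=14
k=2 load=t2/5c comp=t1/9c wait=9 total=23
k=3 load=t3/9c comp=t2/6c wait=9 total=32
k=4 load=t4/2c comp=t3/7c wait=7 total=39
k=5 load=- comp=t4/6c wait=6 total=45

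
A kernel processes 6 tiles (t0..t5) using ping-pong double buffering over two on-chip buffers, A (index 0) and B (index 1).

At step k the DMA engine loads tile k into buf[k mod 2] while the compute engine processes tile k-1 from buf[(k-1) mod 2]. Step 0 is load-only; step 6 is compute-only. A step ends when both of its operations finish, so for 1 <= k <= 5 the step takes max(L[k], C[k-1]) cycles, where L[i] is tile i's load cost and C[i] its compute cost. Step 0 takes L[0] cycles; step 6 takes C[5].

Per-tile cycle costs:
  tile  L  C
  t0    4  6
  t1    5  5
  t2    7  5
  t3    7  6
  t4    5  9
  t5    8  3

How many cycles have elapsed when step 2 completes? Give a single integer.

end_cycle[2] = 17

[0] DMA t0→A (4c) ∥ CU idle ⇒ 4c, clock 4
[1] DMA t1→B (5c) ∥ CU A:t0 (6c) ⇒ 6c, clock 10
[2] DMA t2→A (7c) ∥ CU B:t1 (5c) ⇒ 7c, clock 17
[3] DMA t3→B (7c) ∥ CU A:t2 (5c) ⇒ 7c, clock 24
[4] DMA t4→A (5c) ∥ CU B:t3 (6c) ⇒ 6c, clock 30
[5] DMA t5→B (8c) ∥ CU A:t4 (9c) ⇒ 9c, clock 39
[6] DMA idle ∥ CU B:t5 (3c) ⇒ 3c, clock 42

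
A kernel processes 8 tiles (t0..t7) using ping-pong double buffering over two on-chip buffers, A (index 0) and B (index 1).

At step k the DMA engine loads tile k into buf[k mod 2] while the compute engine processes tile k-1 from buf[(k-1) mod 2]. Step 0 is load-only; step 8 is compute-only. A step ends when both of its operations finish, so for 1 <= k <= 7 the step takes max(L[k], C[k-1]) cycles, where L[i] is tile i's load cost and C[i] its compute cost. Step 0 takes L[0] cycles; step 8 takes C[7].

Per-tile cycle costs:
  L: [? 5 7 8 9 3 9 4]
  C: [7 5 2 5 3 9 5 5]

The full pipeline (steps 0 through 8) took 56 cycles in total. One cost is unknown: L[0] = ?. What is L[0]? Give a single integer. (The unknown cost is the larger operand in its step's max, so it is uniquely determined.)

L[0] = 3

step 0 = dur = L[0]=? = L[0]  (unknown; binding)
step 1 = dur = max(L[1]=5, C[0]=7) = 7
step 2 = dur = max(L[2]=7, C[1]=5) = 7
step 3 = dur = max(L[3]=8, C[2]=2) = 8
step 4 = dur = max(L[4]=9, C[3]=5) = 9
step 5 = dur = max(L[5]=3, C[4]=3) = 3
step 6 = dur = max(L[6]=9, C[5]=9) = 9
step 7 = dur = max(L[7]=4, C[6]=5) = 5
step 8 = dur = C[7]=5 = 5
sum of known step durations = 53
dur[0] = total - known = 56 - 53 = 3
L[0] is the binding max in step 0, so L[0] = dur[0] = 3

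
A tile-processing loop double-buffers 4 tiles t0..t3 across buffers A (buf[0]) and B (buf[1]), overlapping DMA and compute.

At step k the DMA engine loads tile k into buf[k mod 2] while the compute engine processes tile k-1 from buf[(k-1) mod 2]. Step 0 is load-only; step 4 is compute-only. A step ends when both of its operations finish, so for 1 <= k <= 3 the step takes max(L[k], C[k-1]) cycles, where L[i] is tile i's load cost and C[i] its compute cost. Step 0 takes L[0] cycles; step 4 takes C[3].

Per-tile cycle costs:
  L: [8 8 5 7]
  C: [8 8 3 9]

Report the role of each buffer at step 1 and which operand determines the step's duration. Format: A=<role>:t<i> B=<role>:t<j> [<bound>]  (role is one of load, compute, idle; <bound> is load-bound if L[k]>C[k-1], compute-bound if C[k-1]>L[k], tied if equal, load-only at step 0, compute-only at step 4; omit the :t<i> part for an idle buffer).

step 0: L[0]=8 → dur=8, Σ=8 | A=load:t0 B=idle [load-only]
step 1: L[1]=8 C[0]=8 → dur=8, Σ=16 | A=compute:t0 B=load:t1 [tied]
step 2: L[2]=5 C[1]=8 → dur=8, Σ=24 | A=load:t2 B=compute:t1 [compute-bound]
step 3: L[3]=7 C[2]=3 → dur=7, Σ=31 | A=compute:t2 B=load:t3 [load-bound]
step 4: C[3]=9 → dur=9, Σ=40 | A=idle B=compute:t3 [compute-only]

step 1: A=compute:t0 B=load:t1 [tied]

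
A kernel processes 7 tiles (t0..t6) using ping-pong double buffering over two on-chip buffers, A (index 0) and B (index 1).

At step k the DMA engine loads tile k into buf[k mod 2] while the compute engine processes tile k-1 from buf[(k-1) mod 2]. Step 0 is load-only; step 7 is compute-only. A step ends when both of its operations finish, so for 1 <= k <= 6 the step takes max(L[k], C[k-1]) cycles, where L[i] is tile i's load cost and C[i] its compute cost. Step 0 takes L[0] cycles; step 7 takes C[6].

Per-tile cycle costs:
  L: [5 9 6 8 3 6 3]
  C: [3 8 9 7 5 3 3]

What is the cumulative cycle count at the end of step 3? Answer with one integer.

end_cycle[3] = 31

step 0: L[0]=5 → dur=5, Σ=5 | A=load:t0 B=idle [load-only]
step 1: L[1]=9 C[0]=3 → dur=9, Σ=14 | A=compute:t0 B=load:t1 [load-bound]
step 2: L[2]=6 C[1]=8 → dur=8, Σ=22 | A=load:t2 B=compute:t1 [compute-bound]
step 3: L[3]=8 C[2]=9 → dur=9, Σ=31 | A=compute:t2 B=load:t3 [compute-bound]
step 4: L[4]=3 C[3]=7 → dur=7, Σ=38 | A=load:t4 B=compute:t3 [compute-bound]
step 5: L[5]=6 C[4]=5 → dur=6, Σ=44 | A=compute:t4 B=load:t5 [load-bound]
step 6: L[6]=3 C[5]=3 → dur=3, Σ=47 | A=load:t6 B=compute:t5 [tied]
step 7: C[6]=3 → dur=3, Σ=50 | A=compute:t6 B=idle [compute-only]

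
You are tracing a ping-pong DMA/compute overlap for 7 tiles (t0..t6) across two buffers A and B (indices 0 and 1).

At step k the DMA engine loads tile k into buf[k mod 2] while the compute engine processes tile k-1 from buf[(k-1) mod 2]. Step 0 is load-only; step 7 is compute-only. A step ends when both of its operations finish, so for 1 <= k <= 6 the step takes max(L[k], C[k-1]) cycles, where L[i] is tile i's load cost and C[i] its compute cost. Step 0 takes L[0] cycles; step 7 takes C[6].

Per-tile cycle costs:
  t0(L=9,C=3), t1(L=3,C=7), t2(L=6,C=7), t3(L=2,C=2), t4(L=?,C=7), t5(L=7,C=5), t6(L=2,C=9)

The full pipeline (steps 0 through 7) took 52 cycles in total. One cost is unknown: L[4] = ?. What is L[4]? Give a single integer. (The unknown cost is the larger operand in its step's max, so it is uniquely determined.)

L[4] = 5

step 0 | dur = L[0]=9 = 9
step 1 | dur = max(L[1]=3, C[0]=3) = 3
step 2 | dur = max(L[2]=6, C[1]=7) = 7
step 3 | dur = max(L[3]=2, C[2]=7) = 7
step 4 | dur = max(L[4]=?, C[3]=2) = L[4]  (unknown; binding)
step 5 | dur = max(L[5]=7, C[4]=7) = 7
step 6 | dur = max(L[6]=2, C[5]=5) = 5
step 7 | dur = C[6]=9 = 9
sum of known step durations = 47
dur[4] = total - known = 52 - 47 = 5
L[4] is the binding max in step 4, so L[4] = dur[4] = 5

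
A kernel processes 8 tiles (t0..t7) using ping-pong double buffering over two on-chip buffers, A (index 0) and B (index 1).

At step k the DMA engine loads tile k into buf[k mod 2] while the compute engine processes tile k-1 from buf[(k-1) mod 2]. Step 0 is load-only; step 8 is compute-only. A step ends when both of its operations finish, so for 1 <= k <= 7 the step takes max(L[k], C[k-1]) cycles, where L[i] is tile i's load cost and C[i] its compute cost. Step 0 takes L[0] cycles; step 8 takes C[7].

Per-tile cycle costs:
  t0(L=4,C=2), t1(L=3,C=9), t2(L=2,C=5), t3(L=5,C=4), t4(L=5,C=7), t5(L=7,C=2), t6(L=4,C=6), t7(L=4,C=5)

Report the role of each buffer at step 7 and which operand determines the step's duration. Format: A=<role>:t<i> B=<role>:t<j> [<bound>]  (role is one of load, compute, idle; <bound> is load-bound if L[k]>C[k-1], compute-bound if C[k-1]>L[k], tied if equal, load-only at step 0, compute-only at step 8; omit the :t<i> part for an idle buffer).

k=0 load=t0/4c comp=- wait=4 total=4
k=1 load=t1/3c comp=t0/2c wait=3 total=7
k=2 load=t2/2c comp=t1/9c wait=9 total=16
k=3 load=t3/5c comp=t2/5c wait=5 total=21
k=4 load=t4/5c comp=t3/4c wait=5 total=26
k=5 load=t5/7c comp=t4/7c wait=7 total=33
k=6 load=t6/4c comp=t5/2c wait=4 total=37
k=7 load=t7/4c comp=t6/6c wait=6 total=43
k=8 load=- comp=t7/5c wait=5 total=48

step 7: A=compute:t6 B=load:t7 [compute-bound]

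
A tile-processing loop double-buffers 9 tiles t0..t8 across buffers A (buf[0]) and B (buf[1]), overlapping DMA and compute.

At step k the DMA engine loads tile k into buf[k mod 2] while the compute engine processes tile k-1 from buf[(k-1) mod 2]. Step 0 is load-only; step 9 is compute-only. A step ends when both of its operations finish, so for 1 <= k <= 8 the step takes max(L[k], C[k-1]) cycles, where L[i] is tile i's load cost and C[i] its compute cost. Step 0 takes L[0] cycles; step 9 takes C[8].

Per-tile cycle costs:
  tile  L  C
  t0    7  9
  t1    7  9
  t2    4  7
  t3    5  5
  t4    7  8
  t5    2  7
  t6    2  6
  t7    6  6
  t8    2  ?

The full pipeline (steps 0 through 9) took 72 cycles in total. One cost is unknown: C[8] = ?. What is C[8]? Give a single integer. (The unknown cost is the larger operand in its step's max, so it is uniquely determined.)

step 0 | dur = L[0]=7 = 7
step 1 | dur = max(L[1]=7, C[0]=9) = 9
step 2 | dur = max(L[2]=4, C[1]=9) = 9
step 3 | dur = max(L[3]=5, C[2]=7) = 7
step 4 | dur = max(L[4]=7, C[3]=5) = 7
step 5 | dur = max(L[5]=2, C[4]=8) = 8
step 6 | dur = max(L[6]=2, C[5]=7) = 7
step 7 | dur = max(L[7]=6, C[6]=6) = 6
step 8 | dur = max(L[8]=2, C[7]=6) = 6
step 9 | dur = C[8]=? = C[8]  (unknown; binding)
sum of known step durations = 66
dur[9] = total - known = 72 - 66 = 6
C[8] is the binding max in step 9, so C[8] = dur[9] = 6

C[8] = 6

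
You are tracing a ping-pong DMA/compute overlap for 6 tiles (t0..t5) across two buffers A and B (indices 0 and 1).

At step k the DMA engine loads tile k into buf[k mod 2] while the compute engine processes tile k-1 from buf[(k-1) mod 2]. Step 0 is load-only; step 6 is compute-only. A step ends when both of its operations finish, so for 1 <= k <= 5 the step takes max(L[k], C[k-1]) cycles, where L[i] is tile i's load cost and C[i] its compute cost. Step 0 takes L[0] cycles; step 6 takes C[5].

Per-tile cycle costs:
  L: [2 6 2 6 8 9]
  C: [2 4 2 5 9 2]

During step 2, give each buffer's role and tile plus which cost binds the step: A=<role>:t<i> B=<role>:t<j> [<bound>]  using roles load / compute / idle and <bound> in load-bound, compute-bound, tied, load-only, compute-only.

step 2: A=load:t2 B=compute:t1 [compute-bound]

  0. 2=2c; end=2; A:t0 B:-
  1. max(6,2)=6c; end=8; A:t0 B:t1
  2. max(2,4)=4c; end=12; A:t2 B:t1
  3. max(6,2)=6c; end=18; A:t2 B:t3
  4. max(8,5)=8c; end=26; A:t4 B:t3
  5. max(9,9)=9c; end=35; A:t4 B:t5
  6. 2=2c; end=37; A:t4 B:t5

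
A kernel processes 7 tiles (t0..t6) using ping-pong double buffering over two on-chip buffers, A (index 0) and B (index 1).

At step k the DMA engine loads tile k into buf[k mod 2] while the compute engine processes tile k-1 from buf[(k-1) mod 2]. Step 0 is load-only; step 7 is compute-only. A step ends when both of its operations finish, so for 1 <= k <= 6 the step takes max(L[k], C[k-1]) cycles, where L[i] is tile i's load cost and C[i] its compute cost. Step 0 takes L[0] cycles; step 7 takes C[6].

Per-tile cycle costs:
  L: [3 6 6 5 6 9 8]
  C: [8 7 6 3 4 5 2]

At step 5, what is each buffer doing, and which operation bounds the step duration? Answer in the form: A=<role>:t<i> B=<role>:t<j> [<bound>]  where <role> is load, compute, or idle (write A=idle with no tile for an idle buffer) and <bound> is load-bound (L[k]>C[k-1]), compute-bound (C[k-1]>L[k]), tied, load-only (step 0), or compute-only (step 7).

  0. 3=3c; end=3; A:t0 B:-
  1. max(6,8)=8c; end=11; A:t0 B:t1
  2. max(6,7)=7c; end=18; A:t2 B:t1
  3. max(5,6)=6c; end=24; A:t2 B:t3
  4. max(6,3)=6c; end=30; A:t4 B:t3
  5. max(9,4)=9c; end=39; A:t4 B:t5
  6. max(8,5)=8c; end=47; A:t6 B:t5
  7. 2=2c; end=49; A:t6 B:t5

step 5: A=compute:t4 B=load:t5 [load-bound]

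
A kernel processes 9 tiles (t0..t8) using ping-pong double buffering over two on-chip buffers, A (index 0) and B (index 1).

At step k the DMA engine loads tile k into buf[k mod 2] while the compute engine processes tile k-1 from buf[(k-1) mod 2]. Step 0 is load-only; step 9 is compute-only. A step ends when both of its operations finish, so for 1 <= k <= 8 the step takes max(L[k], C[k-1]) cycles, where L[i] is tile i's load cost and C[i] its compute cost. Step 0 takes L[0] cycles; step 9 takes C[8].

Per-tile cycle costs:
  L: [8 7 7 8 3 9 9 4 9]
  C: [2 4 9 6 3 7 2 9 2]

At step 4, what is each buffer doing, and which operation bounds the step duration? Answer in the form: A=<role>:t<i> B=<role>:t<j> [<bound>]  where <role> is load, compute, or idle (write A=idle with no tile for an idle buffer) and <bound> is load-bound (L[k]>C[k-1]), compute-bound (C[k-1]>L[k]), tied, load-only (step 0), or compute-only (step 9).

k=0 load=t0/8c comp=- wait=8 total=8
k=1 load=t1/7c comp=t0/2c wait=7 total=15
k=2 load=t2/7c comp=t1/4c wait=7 total=22
k=3 load=t3/8c comp=t2/9c wait=9 total=31
k=4 load=t4/3c comp=t3/6c wait=6 total=37
k=5 load=t5/9c comp=t4/3c wait=9 total=46
k=6 load=t6/9c comp=t5/7c wait=9 total=55
k=7 load=t7/4c comp=t6/2c wait=4 total=59
k=8 load=t8/9c comp=t7/9c wait=9 total=68
k=9 load=- comp=t8/2c wait=2 total=70

step 4: A=load:t4 B=compute:t3 [compute-bound]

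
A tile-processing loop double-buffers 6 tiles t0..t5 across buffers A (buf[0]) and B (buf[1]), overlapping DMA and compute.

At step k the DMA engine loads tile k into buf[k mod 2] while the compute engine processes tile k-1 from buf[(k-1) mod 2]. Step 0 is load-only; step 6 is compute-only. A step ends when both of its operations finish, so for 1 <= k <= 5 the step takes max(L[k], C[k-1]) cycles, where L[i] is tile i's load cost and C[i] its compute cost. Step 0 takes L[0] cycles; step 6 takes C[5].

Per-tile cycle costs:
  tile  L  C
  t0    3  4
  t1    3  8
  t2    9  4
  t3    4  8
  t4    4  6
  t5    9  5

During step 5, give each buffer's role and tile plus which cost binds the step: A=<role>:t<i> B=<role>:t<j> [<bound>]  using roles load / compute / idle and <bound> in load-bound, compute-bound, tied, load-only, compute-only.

[0] DMA t0→A (3c) ∥ CU idle ⇒ 3c, clock 3
[1] DMA t1→B (3c) ∥ CU A:t0 (4c) ⇒ 4c, clock 7
[2] DMA t2→A (9c) ∥ CU B:t1 (8c) ⇒ 9c, clock 16
[3] DMA t3→B (4c) ∥ CU A:t2 (4c) ⇒ 4c, clock 20
[4] DMA t4→A (4c) ∥ CU B:t3 (8c) ⇒ 8c, clock 28
[5] DMA t5→B (9c) ∥ CU A:t4 (6c) ⇒ 9c, clock 37
[6] DMA idle ∥ CU B:t5 (5c) ⇒ 5c, clock 42

step 5: A=compute:t4 B=load:t5 [load-bound]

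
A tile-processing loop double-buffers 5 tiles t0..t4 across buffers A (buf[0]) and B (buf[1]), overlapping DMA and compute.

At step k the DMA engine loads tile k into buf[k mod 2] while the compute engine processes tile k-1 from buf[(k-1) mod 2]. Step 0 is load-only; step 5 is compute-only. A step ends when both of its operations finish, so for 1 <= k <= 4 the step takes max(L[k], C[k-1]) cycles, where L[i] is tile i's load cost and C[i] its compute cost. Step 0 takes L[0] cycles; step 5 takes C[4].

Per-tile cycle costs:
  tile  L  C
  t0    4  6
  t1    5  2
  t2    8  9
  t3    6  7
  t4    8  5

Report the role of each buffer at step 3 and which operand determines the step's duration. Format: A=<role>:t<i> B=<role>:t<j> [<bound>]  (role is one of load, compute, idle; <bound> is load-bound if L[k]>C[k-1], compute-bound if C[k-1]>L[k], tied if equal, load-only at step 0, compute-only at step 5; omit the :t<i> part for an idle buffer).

step 0: L[0]=4 → dur=4, Σ=4 | A=load:t0 B=idle [load-only]
step 1: L[1]=5 C[0]=6 → dur=6, Σ=10 | A=compute:t0 B=load:t1 [compute-bound]
step 2: L[2]=8 C[1]=2 → dur=8, Σ=18 | A=load:t2 B=compute:t1 [load-bound]
step 3: L[3]=6 C[2]=9 → dur=9, Σ=27 | A=compute:t2 B=load:t3 [compute-bound]
step 4: L[4]=8 C[3]=7 → dur=8, Σ=35 | A=load:t4 B=compute:t3 [load-bound]
step 5: C[4]=5 → dur=5, Σ=40 | A=compute:t4 B=idle [compute-only]

step 3: A=compute:t2 B=load:t3 [compute-bound]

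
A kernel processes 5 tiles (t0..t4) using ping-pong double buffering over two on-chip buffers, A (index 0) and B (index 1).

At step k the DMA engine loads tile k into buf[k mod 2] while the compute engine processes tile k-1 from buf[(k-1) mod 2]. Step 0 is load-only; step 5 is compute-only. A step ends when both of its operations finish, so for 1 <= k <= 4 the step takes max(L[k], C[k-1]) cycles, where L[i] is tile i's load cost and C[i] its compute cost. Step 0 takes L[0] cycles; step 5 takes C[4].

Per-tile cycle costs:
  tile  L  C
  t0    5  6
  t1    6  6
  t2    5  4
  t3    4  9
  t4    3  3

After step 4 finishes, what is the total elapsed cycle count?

k=0 load=t0/5c comp=- wait=5 total=5
k=1 load=t1/6c comp=t0/6c wait=6 total=11
k=2 load=t2/5c comp=t1/6c wait=6 total=17
k=3 load=t3/4c comp=t2/4c wait=4 total=21
k=4 load=t4/3c comp=t3/9c wait=9 total=30
k=5 load=- comp=t4/3c wait=3 total=33

end_cycle[4] = 30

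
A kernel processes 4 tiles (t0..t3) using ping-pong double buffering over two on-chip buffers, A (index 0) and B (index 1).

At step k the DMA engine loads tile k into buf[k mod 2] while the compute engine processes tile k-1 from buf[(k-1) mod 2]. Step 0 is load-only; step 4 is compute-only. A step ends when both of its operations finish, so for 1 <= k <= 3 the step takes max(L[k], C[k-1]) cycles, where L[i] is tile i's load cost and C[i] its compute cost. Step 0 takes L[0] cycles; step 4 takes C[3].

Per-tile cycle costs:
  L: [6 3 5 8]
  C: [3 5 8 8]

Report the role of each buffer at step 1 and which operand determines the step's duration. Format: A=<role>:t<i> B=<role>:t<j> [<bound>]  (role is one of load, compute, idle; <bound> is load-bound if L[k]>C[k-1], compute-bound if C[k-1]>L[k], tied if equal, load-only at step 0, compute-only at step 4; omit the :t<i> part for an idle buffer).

step 1: A=compute:t0 B=load:t1 [tied]

[0] DMA t0→A (6c) ∥ CU idle ⇒ 6c, clock 6
[1] DMA t1→B (3c) ∥ CU A:t0 (3c) ⇒ 3c, clock 9
[2] DMA t2→A (5c) ∥ CU B:t1 (5c) ⇒ 5c, clock 14
[3] DMA t3→B (8c) ∥ CU A:t2 (8c) ⇒ 8c, clock 22
[4] DMA idle ∥ CU B:t3 (8c) ⇒ 8c, clock 30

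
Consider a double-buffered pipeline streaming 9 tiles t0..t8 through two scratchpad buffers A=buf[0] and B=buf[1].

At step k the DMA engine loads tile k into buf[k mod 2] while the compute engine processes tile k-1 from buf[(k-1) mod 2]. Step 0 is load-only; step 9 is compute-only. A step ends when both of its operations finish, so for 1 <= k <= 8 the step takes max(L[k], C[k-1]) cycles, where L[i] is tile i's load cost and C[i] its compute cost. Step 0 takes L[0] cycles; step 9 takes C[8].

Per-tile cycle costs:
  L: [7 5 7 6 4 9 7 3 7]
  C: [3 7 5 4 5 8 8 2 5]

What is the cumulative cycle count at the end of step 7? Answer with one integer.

step 0: L[0]=7 → dur=7, Σ=7 | A=load:t0 B=idle [load-only]
step 1: L[1]=5 C[0]=3 → dur=5, Σ=12 | A=compute:t0 B=load:t1 [load-bound]
step 2: L[2]=7 C[1]=7 → dur=7, Σ=19 | A=load:t2 B=compute:t1 [tied]
step 3: L[3]=6 C[2]=5 → dur=6, Σ=25 | A=compute:t2 B=load:t3 [load-bound]
step 4: L[4]=4 C[3]=4 → dur=4, Σ=29 | A=load:t4 B=compute:t3 [tied]
step 5: L[5]=9 C[4]=5 → dur=9, Σ=38 | A=compute:t4 B=load:t5 [load-bound]
step 6: L[6]=7 C[5]=8 → dur=8, Σ=46 | A=load:t6 B=compute:t5 [compute-bound]
step 7: L[7]=3 C[6]=8 → dur=8, Σ=54 | A=compute:t6 B=load:t7 [compute-bound]
step 8: L[8]=7 C[7]=2 → dur=7, Σ=61 | A=load:t8 B=compute:t7 [load-bound]
step 9: C[8]=5 → dur=5, Σ=66 | A=compute:t8 B=idle [compute-only]

end_cycle[7] = 54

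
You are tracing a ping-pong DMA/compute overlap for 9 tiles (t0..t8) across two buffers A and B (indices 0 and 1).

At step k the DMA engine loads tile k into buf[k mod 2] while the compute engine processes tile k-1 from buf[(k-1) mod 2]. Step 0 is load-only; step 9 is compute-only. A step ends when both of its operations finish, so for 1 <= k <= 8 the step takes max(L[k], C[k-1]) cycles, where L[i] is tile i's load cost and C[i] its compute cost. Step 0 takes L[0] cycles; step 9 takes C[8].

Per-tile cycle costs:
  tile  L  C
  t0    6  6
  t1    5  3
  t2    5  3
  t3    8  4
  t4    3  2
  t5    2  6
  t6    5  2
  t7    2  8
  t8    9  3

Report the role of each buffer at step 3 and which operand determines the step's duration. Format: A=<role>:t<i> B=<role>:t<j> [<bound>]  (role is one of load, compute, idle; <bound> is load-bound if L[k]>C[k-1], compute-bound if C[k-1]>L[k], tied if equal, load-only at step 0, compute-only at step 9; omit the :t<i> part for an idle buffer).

k=0 load=t0/6c comp=- wait=6 total=6
k=1 load=t1/5c comp=t0/6c wait=6 total=12
k=2 load=t2/5c comp=t1/3c wait=5 total=17
k=3 load=t3/8c comp=t2/3c wait=8 total=25
k=4 load=t4/3c comp=t3/4c wait=4 total=29
k=5 load=t5/2c comp=t4/2c wait=2 total=31
k=6 load=t6/5c comp=t5/6c wait=6 total=37
k=7 load=t7/2c comp=t6/2c wait=2 total=39
k=8 load=t8/9c comp=t7/8c wait=9 total=48
k=9 load=- comp=t8/3c wait=3 total=51

step 3: A=compute:t2 B=load:t3 [load-bound]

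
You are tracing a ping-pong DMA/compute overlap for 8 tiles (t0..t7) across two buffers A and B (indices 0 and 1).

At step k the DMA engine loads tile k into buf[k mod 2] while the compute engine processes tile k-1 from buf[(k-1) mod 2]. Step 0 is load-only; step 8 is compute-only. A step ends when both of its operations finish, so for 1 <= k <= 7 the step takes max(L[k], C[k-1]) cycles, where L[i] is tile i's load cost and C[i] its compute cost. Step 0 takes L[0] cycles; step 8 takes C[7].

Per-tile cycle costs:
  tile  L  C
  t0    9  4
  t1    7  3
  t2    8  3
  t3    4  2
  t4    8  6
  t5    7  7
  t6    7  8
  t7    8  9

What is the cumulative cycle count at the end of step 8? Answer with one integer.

k=0 load=t0/9c comp=- wait=9 total=9
k=1 load=t1/7c comp=t0/4c wait=7 total=16
k=2 load=t2/8c comp=t1/3c wait=8 total=24
k=3 load=t3/4c comp=t2/3c wait=4 total=28
k=4 load=t4/8c comp=t3/2c wait=8 total=36
k=5 load=t5/7c comp=t4/6c wait=7 total=43
k=6 load=t6/7c comp=t5/7c wait=7 total=50
k=7 load=t7/8c comp=t6/8c wait=8 total=58
k=8 load=- comp=t7/9c wait=9 total=67

end_cycle[8] = 67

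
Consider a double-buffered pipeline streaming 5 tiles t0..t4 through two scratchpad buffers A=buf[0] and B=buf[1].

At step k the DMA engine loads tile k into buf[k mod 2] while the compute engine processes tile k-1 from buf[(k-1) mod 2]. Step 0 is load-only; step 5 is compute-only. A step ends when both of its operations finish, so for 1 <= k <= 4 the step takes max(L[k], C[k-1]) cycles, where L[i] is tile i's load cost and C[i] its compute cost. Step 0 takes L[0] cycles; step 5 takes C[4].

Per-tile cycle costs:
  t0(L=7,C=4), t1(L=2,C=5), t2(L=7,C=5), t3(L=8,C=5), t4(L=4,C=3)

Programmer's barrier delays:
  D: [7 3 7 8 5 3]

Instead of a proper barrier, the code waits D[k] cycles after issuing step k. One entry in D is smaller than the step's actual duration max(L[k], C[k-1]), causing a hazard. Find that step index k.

step 0: need L[0]=7 = 7; D[0]=7 ok
step 1: need max(L[1]=2,C[0]=4) = 4; D[1]=3 SHORT
step 2: need max(L[2]=7,C[1]=5) = 7; D[2]=7 ok
step 3: need max(L[3]=8,C[2]=5) = 8; D[3]=8 ok
step 4: need max(L[4]=4,C[3]=5) = 5; D[4]=5 ok
step 5: need C[4]=3 = 3; D[5]=3 ok

hazard at step 1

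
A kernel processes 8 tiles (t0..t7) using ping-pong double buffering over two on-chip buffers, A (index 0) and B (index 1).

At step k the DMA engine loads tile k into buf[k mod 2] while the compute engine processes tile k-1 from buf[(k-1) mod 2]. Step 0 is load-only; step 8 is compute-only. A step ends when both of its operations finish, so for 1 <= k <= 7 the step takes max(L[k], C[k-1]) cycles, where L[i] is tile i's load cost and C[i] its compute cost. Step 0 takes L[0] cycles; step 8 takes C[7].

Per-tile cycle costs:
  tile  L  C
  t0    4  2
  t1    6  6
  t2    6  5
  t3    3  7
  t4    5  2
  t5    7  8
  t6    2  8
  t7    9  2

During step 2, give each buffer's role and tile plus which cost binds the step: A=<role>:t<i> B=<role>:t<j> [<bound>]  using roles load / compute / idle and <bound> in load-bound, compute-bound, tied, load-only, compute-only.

[0] DMA t0→A (4c) ∥ CU idle ⇒ 4c, clock 4
[1] DMA t1→B (6c) ∥ CU A:t0 (2c) ⇒ 6c, clock 10
[2] DMA t2→A (6c) ∥ CU B:t1 (6c) ⇒ 6c, clock 16
[3] DMA t3→B (3c) ∥ CU A:t2 (5c) ⇒ 5c, clock 21
[4] DMA t4→A (5c) ∥ CU B:t3 (7c) ⇒ 7c, clock 28
[5] DMA t5→B (7c) ∥ CU A:t4 (2c) ⇒ 7c, clock 35
[6] DMA t6→A (2c) ∥ CU B:t5 (8c) ⇒ 8c, clock 43
[7] DMA t7→B (9c) ∥ CU A:t6 (8c) ⇒ 9c, clock 52
[8] DMA idle ∥ CU B:t7 (2c) ⇒ 2c, clock 54

step 2: A=load:t2 B=compute:t1 [tied]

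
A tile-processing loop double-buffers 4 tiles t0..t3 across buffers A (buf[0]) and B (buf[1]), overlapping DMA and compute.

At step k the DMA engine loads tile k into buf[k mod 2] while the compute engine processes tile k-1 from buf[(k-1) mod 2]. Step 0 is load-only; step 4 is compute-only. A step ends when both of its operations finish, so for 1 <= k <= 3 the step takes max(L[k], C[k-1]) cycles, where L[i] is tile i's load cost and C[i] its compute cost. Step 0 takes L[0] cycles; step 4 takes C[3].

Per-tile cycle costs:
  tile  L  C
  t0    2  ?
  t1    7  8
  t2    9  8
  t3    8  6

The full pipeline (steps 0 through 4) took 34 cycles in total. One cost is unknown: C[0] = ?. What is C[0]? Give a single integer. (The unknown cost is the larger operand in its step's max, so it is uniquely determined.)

C[0] = 9

step 0 | dur = L[0]=2 = 2
step 1 | dur = max(L[1]=7, C[0]=?) = C[0]  (unknown; binding)
step 2 | dur = max(L[2]=9, C[1]=8) = 9
step 3 | dur = max(L[3]=8, C[2]=8) = 8
step 4 | dur = C[3]=6 = 6
sum of known step durations = 25
dur[1] = total - known = 34 - 25 = 9
C[0] is the binding max in step 1, so C[0] = dur[1] = 9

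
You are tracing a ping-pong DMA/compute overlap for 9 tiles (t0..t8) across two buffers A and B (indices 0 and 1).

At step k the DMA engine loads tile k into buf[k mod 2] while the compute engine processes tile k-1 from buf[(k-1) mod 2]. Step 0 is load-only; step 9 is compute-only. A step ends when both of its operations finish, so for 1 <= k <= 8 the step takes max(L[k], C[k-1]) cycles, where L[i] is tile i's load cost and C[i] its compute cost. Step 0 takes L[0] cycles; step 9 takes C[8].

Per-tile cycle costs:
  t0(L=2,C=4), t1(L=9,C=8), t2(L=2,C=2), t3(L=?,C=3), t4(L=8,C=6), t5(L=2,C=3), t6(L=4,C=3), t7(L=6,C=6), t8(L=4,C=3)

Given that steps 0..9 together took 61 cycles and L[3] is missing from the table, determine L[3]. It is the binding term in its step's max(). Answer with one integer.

L[3] = 9

step 0 → dur = L[0]=2 = 2
step 1 → dur = max(L[1]=9, C[0]=4) = 9
step 2 → dur = max(L[2]=2, C[1]=8) = 8
step 3 → dur = max(L[3]=?, C[2]=2) = L[3]  (unknown; binding)
step 4 → dur = max(L[4]=8, C[3]=3) = 8
step 5 → dur = max(L[5]=2, C[4]=6) = 6
step 6 → dur = max(L[6]=4, C[5]=3) = 4
step 7 → dur = max(L[7]=6, C[6]=3) = 6
step 8 → dur = max(L[8]=4, C[7]=6) = 6
step 9 → dur = C[8]=3 = 3
sum of known step durations = 52
dur[3] = total - known = 61 - 52 = 9
L[3] is the binding max in step 3, so L[3] = dur[3] = 9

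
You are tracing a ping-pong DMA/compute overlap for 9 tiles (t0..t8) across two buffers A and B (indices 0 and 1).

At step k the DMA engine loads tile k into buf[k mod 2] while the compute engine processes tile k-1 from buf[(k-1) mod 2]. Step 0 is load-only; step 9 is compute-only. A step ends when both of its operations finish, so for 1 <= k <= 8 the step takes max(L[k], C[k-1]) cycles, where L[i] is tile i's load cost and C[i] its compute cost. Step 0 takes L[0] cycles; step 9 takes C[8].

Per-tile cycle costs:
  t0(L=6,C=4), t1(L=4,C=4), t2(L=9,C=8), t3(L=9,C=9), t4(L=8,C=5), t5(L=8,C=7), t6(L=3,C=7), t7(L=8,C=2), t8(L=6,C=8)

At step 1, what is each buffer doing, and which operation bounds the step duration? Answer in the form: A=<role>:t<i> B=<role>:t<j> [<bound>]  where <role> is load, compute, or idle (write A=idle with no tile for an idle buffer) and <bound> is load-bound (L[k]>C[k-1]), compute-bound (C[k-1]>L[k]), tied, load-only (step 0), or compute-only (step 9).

[0] DMA t0→A (6c) ∥ CU idle ⇒ 6c, clock 6
[1] DMA t1→B (4c) ∥ CU A:t0 (4c) ⇒ 4c, clock 10
[2] DMA t2→A (9c) ∥ CU B:t1 (4c) ⇒ 9c, clock 19
[3] DMA t3→B (9c) ∥ CU A:t2 (8c) ⇒ 9c, clock 28
[4] DMA t4→A (8c) ∥ CU B:t3 (9c) ⇒ 9c, clock 37
[5] DMA t5→B (8c) ∥ CU A:t4 (5c) ⇒ 8c, clock 45
[6] DMA t6→A (3c) ∥ CU B:t5 (7c) ⇒ 7c, clock 52
[7] DMA t7→B (8c) ∥ CU A:t6 (7c) ⇒ 8c, clock 60
[8] DMA t8→A (6c) ∥ CU B:t7 (2c) ⇒ 6c, clock 66
[9] DMA idle ∥ CU A:t8 (8c) ⇒ 8c, clock 74

step 1: A=compute:t0 B=load:t1 [tied]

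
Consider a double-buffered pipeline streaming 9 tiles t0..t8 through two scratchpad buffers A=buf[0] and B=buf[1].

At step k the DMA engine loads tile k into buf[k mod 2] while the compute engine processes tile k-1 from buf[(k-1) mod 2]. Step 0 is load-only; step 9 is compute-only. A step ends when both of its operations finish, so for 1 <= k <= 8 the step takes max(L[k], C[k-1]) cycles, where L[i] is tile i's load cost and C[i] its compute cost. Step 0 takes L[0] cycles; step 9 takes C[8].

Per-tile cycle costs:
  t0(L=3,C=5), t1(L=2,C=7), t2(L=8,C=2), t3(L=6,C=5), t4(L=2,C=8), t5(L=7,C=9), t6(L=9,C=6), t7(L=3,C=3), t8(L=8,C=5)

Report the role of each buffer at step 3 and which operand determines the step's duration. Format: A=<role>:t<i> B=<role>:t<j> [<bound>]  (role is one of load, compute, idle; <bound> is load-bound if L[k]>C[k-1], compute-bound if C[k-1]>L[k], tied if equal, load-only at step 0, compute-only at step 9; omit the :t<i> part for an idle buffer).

k=0 load=t0/3c comp=- wait=3 total=3
k=1 load=t1/2c comp=t0/5c wait=5 total=8
k=2 load=t2/8c comp=t1/7c wait=8 total=16
k=3 load=t3/6c comp=t2/2c wait=6 total=22
k=4 load=t4/2c comp=t3/5c wait=5 total=27
k=5 load=t5/7c comp=t4/8c wait=8 total=35
k=6 load=t6/9c comp=t5/9c wait=9 total=44
k=7 load=t7/3c comp=t6/6c wait=6 total=50
k=8 load=t8/8c comp=t7/3c wait=8 total=58
k=9 load=- comp=t8/5c wait=5 total=63

step 3: A=compute:t2 B=load:t3 [load-bound]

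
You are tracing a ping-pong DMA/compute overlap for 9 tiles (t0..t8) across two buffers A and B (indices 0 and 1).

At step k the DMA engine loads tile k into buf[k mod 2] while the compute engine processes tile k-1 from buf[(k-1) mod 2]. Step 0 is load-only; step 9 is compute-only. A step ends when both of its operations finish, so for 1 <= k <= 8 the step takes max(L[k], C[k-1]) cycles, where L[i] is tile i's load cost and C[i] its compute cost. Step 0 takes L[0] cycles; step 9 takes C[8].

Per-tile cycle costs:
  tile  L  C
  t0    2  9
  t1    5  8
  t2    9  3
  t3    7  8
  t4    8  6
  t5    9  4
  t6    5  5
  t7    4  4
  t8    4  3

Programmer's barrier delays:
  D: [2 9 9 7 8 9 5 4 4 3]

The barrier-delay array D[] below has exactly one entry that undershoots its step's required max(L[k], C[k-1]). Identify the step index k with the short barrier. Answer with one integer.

k=0 barrier L[0]=2→2c, D[0]=2 ok
k=1 barrier max(L[1]=5,C[0]=9)→9c, D[1]=9 ok
k=2 barrier max(L[2]=9,C[1]=8)→9c, D[2]=9 ok
k=3 barrier max(L[3]=7,C[2]=3)→7c, D[3]=7 ok
k=4 barrier max(L[4]=8,C[3]=8)→8c, D[4]=8 ok
k=5 barrier max(L[5]=9,C[4]=6)→9c, D[5]=9 ok
k=6 barrier max(L[6]=5,C[5]=4)→5c, D[6]=5 ok
k=7 barrier max(L[7]=4,C[6]=5)→5c, D[7]=4 SHORT
k=8 barrier max(L[8]=4,C[7]=4)→4c, D[8]=4 ok
k=9 barrier C[8]=3→3c, D[9]=3 ok

hazard at step 7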